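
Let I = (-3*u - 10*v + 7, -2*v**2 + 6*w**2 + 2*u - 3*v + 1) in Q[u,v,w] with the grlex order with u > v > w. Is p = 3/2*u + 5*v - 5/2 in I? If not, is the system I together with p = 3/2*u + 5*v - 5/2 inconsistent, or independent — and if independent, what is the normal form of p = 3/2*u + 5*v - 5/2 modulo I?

First compute the reduced Gröbner basis of I by Buchberger's algorithm.
f_1 = -3*u - 10*v + 7, LT = u.
f_2 = -2*v**2 + 6*w**2 + 2*u - 3*v + 1, LT = v**2.

The S-polynomials (S(f_1,f_2)) all reduce to 0 modulo the current basis, so we have a Gröbner basis.
Inter-reduce: drop elements whose leading term is divisible by another's, tail-reduce, and make monic.
Reduced Gröbner basis: {v**2 - 3*w**2 + 29/6*v - 17/6, u + 10/3*v - 7/3}.
Label its elements g_1 = v**2 - 3*w**2 + 29/6*v - 17/6, g_2 = u + 10/3*v - 7/3.

Reduce p = 3/2*u + 5*v - 5/2 modulo G:
  leading term u: subtract (3/2)·g_2 from 3/2*u + 5*v - 5/2 → 1
  leading term 1: no divisor's leading term divides it; move 1 to the remainder.
  normal form = 1.
The normal form is nonzero, so p ∉ I. Since p minus its normal form lies in I, I + (p) = I + (r) where r = 1; decide whether this ideal is the whole ring.
Here r = 1 is a nonzero constant, hence a unit: 1 ∈ I + (p), the Gröbner basis of I + (p) is {1}, and the enlarged system has no common solution — adjoining p is inconsistent.

Adjoining 3/2*u + 5*v - 5/2 makes the ideal the whole ring: the system is inconsistent.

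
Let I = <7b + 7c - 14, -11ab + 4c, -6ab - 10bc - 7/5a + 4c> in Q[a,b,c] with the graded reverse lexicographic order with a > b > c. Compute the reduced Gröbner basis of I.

f_1 = 7b + 7c - 14, LT = b.
f_2 = -11ab + 4c, LT = ab.
f_3 = -6ab - 10bc - 7/5a + 4c, LT = ab.

S(f_1,f_2): lcm = ab. S = ac - 2a + 4/11c.
  leading term ac: no divisor's leading term divides it; move ac to the remainder.
  leading term a: no divisor's leading term divides it; move -2a to the remainder.
  leading term c: no divisor's leading term divides it; move 4/11c to the remainder.
  remainder ac - 2a + 4/11c ≠ 0; add g_4 = ac - 2a + 4/11c to the basis.

S(f_1,f_3): lcm = ab. S = ac - 5/3bc - 67/30a + 2/3c.
  leading term ac: subtract (1)·g_4 from ac - 5/3bc - 67/30a + 2/3c → -5/3bc - 7/30a + 10/33c
  leading term bc: subtract (-5/21c)·f_1 from -5/3bc - 7/30a + 10/33c → 5/3c^2 - 7/30a - 100/33c
  leading term c^2: no divisor's leading term divides it; move 5/3c^2 to the remainder.
  leading term a: no divisor's leading term divides it; move -7/30a to the remainder.
  leading term c: no divisor's leading term divides it; move -100/33c to the remainder.
  remainder 5/3c^2 - 7/30a - 100/33c ≠ 0; add g_5 = 5/3c^2 - 7/30a - 100/33c to the basis.

S(g_4,g_5): lcm = ac^2. S = 7/50a^2 - 2/11ac + 4/11c^2.
  leading term a^2: no divisor's leading term divides it; move 7/50a^2 to the remainder.
  leading term ac: subtract (-2/11)·g_4 from -2/11ac + 4/11c^2 → 4/11c^2 - 4/11a + 8/121c
  leading term c^2: subtract (12/55)·g_5 from 4/11c^2 - 4/11a + 8/121c → -86/275a + 8/11c
  leading term a: no divisor's leading term divides it; move -86/275a to the remainder.
  leading term c: no divisor's leading term divides it; move 8/11c to the remainder.
  remainder 7/50a^2 - 86/275a + 8/11c ≠ 0; add g_6 = 7/50a^2 - 86/275a + 8/11c to the basis.

The other S-polynomials (S(f_2,f_3), S(f_1,g_4), S(f_2,g_4), S(f_3,g_4), S(f_1,g_5), S(f_2,g_5), S(f_3,g_5), S(f_1,g_6), S(f_2,g_6), S(f_3,g_6), S(g_4,g_6), S(g_5,g_6)) all reduce to 0 modulo the current basis, so we have a Gröbner basis.
Inter-reduce: drop elements whose leading term is divisible by another's, tail-reduce, and make monic.

G = {a^2 - 172/77a + 400/77c, ac - 2a + 4/11c, c^2 - 7/50a - 20/11c, b + c - 2}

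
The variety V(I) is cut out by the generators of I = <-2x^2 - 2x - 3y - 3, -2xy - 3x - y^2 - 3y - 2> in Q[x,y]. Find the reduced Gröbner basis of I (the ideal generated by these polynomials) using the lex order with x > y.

G = {x + 2y^3 + 17y^2 + 31y + 16, y^4 + 10y^3 + 28y^2 + 61/2y + 23/2}

The reduced Gröbner basis is the canonical form of the ideal for this ordering.

f_1 = -2x^2 - 2x - 3y - 3, LT = x^2.
f_2 = -2xy - 3x - y^2 - 3y - 2, LT = xy.

S(f_1,f_2): lcm = x^2y. S = -3/2x^2 - 1/2xy^2 - 1/2xy - x + 3/2y^2 + 3/2y.
  leading term x^2: subtract (3/4)·f_1 from -3/2x^2 - 1/2xy^2 - 1/2xy - x + 3/2y^2 + 3/2y → -1/2xy^2 - 1/2xy + 1/2x + 3/2y^2 + 15/4y + 9/4
  leading term xy^2: subtract (1/4y)·f_2 from -1/2xy^2 - 1/2xy + 1/2x + 3/2y^2 + 15/4y + 9/4 → 1/4xy + 1/2x + 1/4y^3 + 9/4y^2 + 17/4y + 9/4
  leading term xy: subtract (-1/8)·f_2 from 1/4xy + 1/2x + 1/4y^3 + 9/4y^2 + 17/4y + 9/4 → 1/8x + 1/4y^3 + 17/8y^2 + 31/8y + 2
  leading term x: no divisor's leading term divides it; move 1/8x to the remainder.
  leading term y^3: no divisor's leading term divides it; move 1/4y^3 to the remainder.
  leading term y^2: no divisor's leading term divides it; move 17/8y^2 to the remainder.
  leading term y: no divisor's leading term divides it; move 31/8y to the remainder.
  leading term 1: no divisor's leading term divides it; move 2 to the remainder.
  remainder 1/8x + 1/4y^3 + 17/8y^2 + 31/8y + 2 ≠ 0; add g_3 = 1/8x + 1/4y^3 + 17/8y^2 + 31/8y + 2 to the basis.

S(f_1,g_3): lcm = x^2. S = -2xy^3 - 17xy^2 - 31xy - 15x + 3/2y + 3/2.
  leading term xy^3: subtract (y^2)·f_2 from -2xy^3 - 17xy^2 - 31xy - 15x + 3/2y + 3/2 → -14xy^2 - 31xy - 15x + y^4 + 3y^3 + 2y^2 + 3/2y + 3/2
  leading term xy^2: subtract (7y)·f_2 from -14xy^2 - 31xy - 15x + y^4 + 3y^3 + 2y^2 + 3/2y + 3/2 → -10xy - 15x + y^4 + 10y^3 + 23y^2 + 31/2y + 3/2
  leading term xy: subtract (5)·f_2 from -10xy - 15x + y^4 + 10y^3 + 23y^2 + 31/2y + 3/2 → y^4 + 10y^3 + 28y^2 + 61/2y + 23/2
  leading term y^4: no divisor's leading term divides it; move y^4 to the remainder.
  leading term y^3: no divisor's leading term divides it; move 10y^3 to the remainder.
  leading term y^2: no divisor's leading term divides it; move 28y^2 to the remainder.
  leading term y: no divisor's leading term divides it; move 61/2y to the remainder.
  leading term 1: no divisor's leading term divides it; move 23/2 to the remainder.
  remainder y^4 + 10y^3 + 28y^2 + 61/2y + 23/2 ≠ 0; add g_4 = y^4 + 10y^3 + 28y^2 + 61/2y + 23/2 to the basis.

S(f_2,g_3): lcm = xy. S = 3/2x - 2y^4 - 17y^3 - 61/2y^2 - 29/2y + 1.
  leading term x: subtract (12)·g_3 from 3/2x - 2y^4 - 17y^3 - 61/2y^2 - 29/2y + 1 → -2y^4 - 20y^3 - 56y^2 - 61y - 23
  leading term y^4: subtract (-2)·g_4 from -2y^4 - 20y^3 - 56y^2 - 61y - 23 → 0
  remainder 0.

S(f_1,g_4): leading monomials are coprime, so the S-polynomial reduces to 0 (Buchberger's first criterion).
S(f_2,g_4): lcm = xy^4. S = -17/2xy^3 - 28xy^2 - 61/2xy - 23/2x + 1/2y^5 + 3/2y^4 + y^3.
  leading term xy^3: subtract (17/4y^2)·f_2 from -17/2xy^3 - 28xy^2 - 61/2xy - 23/2x + 1/2y^5 + 3/2y^4 + y^3 → -61/4xy^2 - 61/2xy - 23/2x + 1/2y^5 + 23/4y^4 + 55/4y^3 + 17/2y^2
  leading term xy^2: subtract (61/8y)·f_2 from -61/4xy^2 - 61/2xy - 23/2x + 1/2y^5 + 23/4y^4 + 55/4y^3 + 17/2y^2 → -61/8xy - 23/2x + 1/2y^5 + 23/4y^4 + 171/8y^3 + 251/8y^2 + 61/4y
  leading term xy: subtract (61/16)·f_2 from -61/8xy - 23/2x + 1/2y^5 + 23/4y^4 + 171/8y^3 + 251/8y^2 + 61/4y → -1/16x + 1/2y^5 + 23/4y^4 + 171/8y^3 + 563/16y^2 + 427/16y + 61/8
  leading term x: subtract (-1/2)·g_3 from -1/16x + 1/2y^5 + 23/4y^4 + 171/8y^3 + 563/16y^2 + 427/16y + 61/8 → 1/2y^5 + 23/4y^4 + 43/2y^3 + 145/4y^2 + 229/8y + 69/8
  leading term y^5: subtract (1/2y)·g_4 from 1/2y^5 + 23/4y^4 + 43/2y^3 + 145/4y^2 + 229/8y + 69/8 → 3/4y^4 + 15/2y^3 + 21y^2 + 183/8y + 69/8
  leading term y^4: subtract (3/4)·g_4 from 3/4y^4 + 15/2y^3 + 21y^2 + 183/8y + 69/8 → 0
  remainder 0.

S(g_3,g_4): leading monomials are coprime, so the S-polynomial reduces to 0 (Buchberger's first criterion).
Every S-polynomial of the final basis reduces to 0, so we have a Gröbner basis.
Inter-reduce: drop elements whose leading term is divisible by another's, tail-reduce, and make monic.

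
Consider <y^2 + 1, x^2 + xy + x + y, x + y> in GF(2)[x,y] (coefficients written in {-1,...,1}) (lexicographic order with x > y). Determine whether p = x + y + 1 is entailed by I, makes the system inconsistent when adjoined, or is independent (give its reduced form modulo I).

First compute the reduced Gröbner basis of I by Buchberger's algorithm.
f_1 = y^2 + 1, LT = y^2.
f_2 = x^2 + xy + x + y, LT = x^2.
f_3 = x + y, LT = x.

The S-polynomials (S(f_1,f_2), S(f_1,f_3), S(f_2,f_3)) all reduce to 0 modulo the current basis, so we have a Gröbner basis.
Inter-reduce: drop elements whose leading term is divisible by another's, tail-reduce, and make monic.
Reduced Gröbner basis: {x + y, y^2 + 1}.
Label its elements g_1 = x + y, g_2 = y^2 + 1.

Reduce p = x + y + 1 modulo G:
  leading term x: subtract (1)·g_1 from x + y + 1 → 1
  leading term 1: no divisor's leading term divides it; move 1 to the remainder.
  normal form = 1.
The normal form is nonzero, so p ∉ I. Since p minus its normal form lies in I, I + (p) = I + (r) where r = 1; decide whether this ideal is the whole ring.
Here r = 1 is a nonzero constant, hence a unit: 1 ∈ I + (p), the Gröbner basis of I + (p) is {1}, and the enlarged system has no common solution — adjoining p is inconsistent.

Ideal membership is decidable via reduction modulo a Gröbner basis.

Adjoining x + y + 1 makes the ideal the whole ring: the system is inconsistent.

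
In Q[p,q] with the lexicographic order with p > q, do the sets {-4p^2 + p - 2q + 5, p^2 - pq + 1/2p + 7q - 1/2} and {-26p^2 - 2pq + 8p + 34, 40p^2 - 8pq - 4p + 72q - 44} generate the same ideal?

For a fixed monomial order, each ideal has a unique reduced Gröbner basis; comparing bases decides equality.
Buchberger on the first generating set:
f_1 = -4p^2 + p - 2q + 5, LT = p^2.
f_2 = p^2 - pq + 1/2p + 7q - 1/2, LT = p^2.

S(f_1,f_2): lcm = p^2. S = pq - 3/4p - 13/2q - 3/4.
  leading term pq: no divisor's leading term divides it; move pq to the remainder.
  leading term p: no divisor's leading term divides it; move -3/4p to the remainder.
  leading term q: no divisor's leading term divides it; move -13/2q to the remainder.
  leading term 1: no divisor's leading term divides it; move -3/4 to the remainder.
  remainder pq - 3/4p - 13/2q - 3/4 ≠ 0; add g_3 = pq - 3/4p - 13/2q - 3/4 to the basis.

S(f_1,g_3): lcm = p^2q. S = 3/4p^2 + 25/4pq + 3/4p + 1/2q^2 - 5/4q.
  leading term p^2: subtract (-3/16)·f_1 from 3/4p^2 + 25/4pq + 3/4p + 1/2q^2 - 5/4q → 25/4pq + 15/16p + 1/2q^2 - 13/8q + 15/16
  leading term pq: subtract (25/4)·g_3 from 25/4pq + 15/16p + 1/2q^2 - 13/8q + 15/16 → 45/8p + 1/2q^2 + 39q + 45/8
  leading term p: no divisor's leading term divides it; move 45/8p to the remainder.
  leading term q^2: no divisor's leading term divides it; move 1/2q^2 to the remainder.
  leading term q: no divisor's leading term divides it; move 39q to the remainder.
  leading term 1: no divisor's leading term divides it; move 45/8 to the remainder.
  remainder 45/8p + 1/2q^2 + 39q + 45/8 ≠ 0; add g_4 = 45/8p + 1/2q^2 + 39q + 45/8 to the basis.

S(g_3,g_4): lcm = pq. S = -3/4p - 4/45q^3 - 104/15q^2 - 15/2q - 3/4.
  leading term p: subtract (-2/15)·g_4 from -3/4p - 4/45q^3 - 104/15q^2 - 15/2q - 3/4 → -4/45q^3 - 103/15q^2 - 23/10q
  leading term q^3: no divisor's leading term divides it; move -4/45q^3 to the remainder.
  leading term q^2: no divisor's leading term divides it; move -103/15q^2 to the remainder.
  leading term q: no divisor's leading term divides it; move -23/10q to the remainder.
  remainder -4/45q^3 - 103/15q^2 - 23/10q ≠ 0; add g_5 = -4/45q^3 - 103/15q^2 - 23/10q to the basis.

The other S-polynomials (S(f_2,g_3), S(f_1,g_4), S(f_2,g_4), S(f_1,g_5), S(f_2,g_5), S(g_3,g_5), S(g_4,g_5)) all reduce to 0 modulo the current basis, so we have a Gröbner basis.
Inter-reduce: drop elements whose leading term is divisible by another's, tail-reduce, and make monic.
Reduced Gröbner basis: {p + 4/45q^2 + 104/15q + 1, q^3 + 309/4q^2 + 207/8q}.

Buchberger on the second generating set:
h_1 = -26p^2 - 2pq + 8p + 34, LT = p^2.
h_2 = 40p^2 - 8pq - 4p + 72q - 44, LT = p^2.

S(h_1,h_2): lcm = p^2. S = 18/65pq - 27/130p - 9/5q - 27/130.
  leading term pq: no divisor's leading term divides it; move 18/65pq to the remainder.
  leading term p: no divisor's leading term divides it; move -27/130p to the remainder.
  leading term q: no divisor's leading term divides it; move -9/5q to the remainder.
  leading term 1: no divisor's leading term divides it; move -27/130 to the remainder.
  remainder 18/65pq - 27/130p - 9/5q - 27/130 ≠ 0; add k_3 = 18/65pq - 27/130p - 9/5q - 27/130 to the basis.

S(h_1,k_3): lcm = p^2q. S = 3/4p^2 + 1/13pq^2 + 161/26pq + 3/4p - 17/13q.
  leading term p^2: subtract (-3/104)·h_1 from 3/4p^2 + 1/13pq^2 + 161/26pq + 3/4p - 17/13q → 1/13pq^2 + 319/52pq + 51/52p - 17/13q + 51/52
  leading term pq^2: subtract (5/18q)·k_3 from 1/13pq^2 + 319/52pq + 51/52p - 17/13q + 51/52 → 161/26pq + 51/52p + 1/2q^2 - 5/4q + 51/52
  leading term pq: subtract (805/36)·k_3 from 161/26pq + 51/52p + 1/2q^2 - 5/4q + 51/52 → 45/8p + 1/2q^2 + 39q + 45/8
  leading term p: no divisor's leading term divides it; move 45/8p to the remainder.
  leading term q^2: no divisor's leading term divides it; move 1/2q^2 to the remainder.
  leading term q: no divisor's leading term divides it; move 39q to the remainder.
  leading term 1: no divisor's leading term divides it; move 45/8 to the remainder.
  remainder 45/8p + 1/2q^2 + 39q + 45/8 ≠ 0; add k_4 = 45/8p + 1/2q^2 + 39q + 45/8 to the basis.

S(k_3,k_4): lcm = pq. S = -3/4p - 4/45q^3 - 104/15q^2 - 15/2q - 3/4.
  leading term p: subtract (-2/15)·k_4 from -3/4p - 4/45q^3 - 104/15q^2 - 15/2q - 3/4 → -4/45q^3 - 103/15q^2 - 23/10q
  leading term q^3: no divisor's leading term divides it; move -4/45q^3 to the remainder.
  leading term q^2: no divisor's leading term divides it; move -103/15q^2 to the remainder.
  leading term q: no divisor's leading term divides it; move -23/10q to the remainder.
  remainder -4/45q^3 - 103/15q^2 - 23/10q ≠ 0; add k_5 = -4/45q^3 - 103/15q^2 - 23/10q to the basis.

The other S-polynomials (S(h_2,k_3), S(h_1,k_4), S(h_2,k_4), S(h_1,k_5), S(h_2,k_5), S(k_3,k_5), S(k_4,k_5)) all reduce to 0 modulo the current basis, so we have a Gröbner basis.
Inter-reduce: drop elements whose leading term is divisible by another's, tail-reduce, and make monic.
Reduced Gröbner basis: {p + 4/45q^2 + 104/15q + 1, q^3 + 309/4q^2 + 207/8q}.

These coincide, so the ideals are equal.

Yes, the ideals are equal.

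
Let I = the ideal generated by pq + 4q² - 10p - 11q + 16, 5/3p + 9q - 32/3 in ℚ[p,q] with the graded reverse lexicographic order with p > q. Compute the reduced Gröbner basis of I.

G = {q² - 247/7q + 240/7, p + 27/5q - 32/5}

f_1 = pq + 4q² - 10p - 11q + 16, LT = pq.
f_2 = 5/3p + 9q - 32/3, LT = p.

S(f_1,f_2): lcm = pq. S = -7/5q² - 10p - 23/5q + 16.
  reduce S modulo (f_1, f_2):
  remainder -7/5q² + 247/5q - 48 ≠ 0; add g_3 = -7/5q² + 247/5q - 48 to the basis.

The other S-polynomials (S(f_1,g_3), S(f_2,g_3)) all reduce to 0 modulo the current basis, so we have a Gröbner basis.
Inter-reduce: drop elements whose leading term is divisible by another's, tail-reduce, and make monic.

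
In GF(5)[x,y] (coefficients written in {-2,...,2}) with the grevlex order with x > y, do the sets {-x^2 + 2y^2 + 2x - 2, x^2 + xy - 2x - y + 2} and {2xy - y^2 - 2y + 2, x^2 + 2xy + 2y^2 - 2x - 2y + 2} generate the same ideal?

Two ideals are equal iff their reduced Gröbner bases coincide (the reduced basis is unique for a fixed ordering).
Buchberger on the first generating set:
f_1 = -x^2 + 2y^2 + 2x - 2, LT = x^2.
f_2 = x^2 + xy - 2x - y + 2, LT = x^2.

S(f_1,f_2): lcm = x^2. S = -xy - 2y^2 + y.
  reduce S modulo (f_1, f_2):
  remainder -xy - 2y^2 + y ≠ 0; add g_3 = -xy - 2y^2 + y to the basis.

S(f_1,g_3): lcm = x^2y. S = -2xy^2 - 2y^3 - xy + 2y.
  reduce S modulo (f_1, f_2, g_3):
  remainder 2y^3 + y ≠ 0; add g_4 = 2y^3 + y to the basis.

The other S-polynomials (S(f_2,g_3), S(f_1,g_4), S(f_2,g_4), S(g_3,g_4)) all reduce to 0 modulo the current basis, so we have a Gröbner basis.
Inter-reduce: drop elements whose leading term is divisible by another's, tail-reduce, and make monic.
Reduced Gröbner basis: {y^3 - 2y, x^2 - 2y^2 - 2x + 2, xy + 2y^2 - y}.

Buchberger on the second generating set:
h_1 = 2xy - y^2 - 2y + 2, LT = xy.
h_2 = x^2 + 2xy + 2y^2 - 2x - 2y + 2, LT = x^2.

S(h_1,h_2): lcm = x^2y. S = -2y^3 + xy + 2y^2 + x - 2y.
  reduce S modulo (h_1, h_2):
  remainder -2y^3 + x - y - 1 ≠ 0; add k_3 = -2y^3 + x - y - 1 to the basis.

The other S-polynomials (S(h_1,k_3), S(h_2,k_3)) all reduce to 0 modulo the current basis, so we have a Gröbner basis.
Inter-reduce: drop elements whose leading term is divisible by another's, tail-reduce, and make monic.
Reduced Gröbner basis: {y^3 + 2x - 2y - 2, x^2 - 2y^2 - 2x, xy + 2y^2 - y + 1}.

The bases are distinct; the ideals are different.

No, the ideals differ.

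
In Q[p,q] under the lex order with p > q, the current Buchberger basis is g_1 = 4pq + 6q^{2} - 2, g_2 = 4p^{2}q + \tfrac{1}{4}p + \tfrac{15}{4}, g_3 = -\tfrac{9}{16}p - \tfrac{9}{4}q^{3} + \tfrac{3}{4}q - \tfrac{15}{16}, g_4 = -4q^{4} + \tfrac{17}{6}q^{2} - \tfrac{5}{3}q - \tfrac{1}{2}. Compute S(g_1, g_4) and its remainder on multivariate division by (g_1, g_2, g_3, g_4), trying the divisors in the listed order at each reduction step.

lcm(LM(g_1), LM(g_4)) = pq^{4}.
S = (lcm/LT(g_1))·g_1 − (lcm/LT(g_4))·g_4 = \tfrac{17}{24}pq^{2} - \tfrac{5}{12}pq - \tfrac{1}{8}p + \tfrac{3}{2}q^{5} - \tfrac{1}{2}q^{3}.
Reduce S modulo (g_1, g_2, g_3, g_4) in that order:
  leading term pq^{2}: subtract (\tfrac{17}{96}q)·g_1 from \tfrac{17}{24}pq^{2} - \tfrac{5}{12}pq - \tfrac{1}{8}p + \tfrac{3}{2}q^{5} - \tfrac{1}{2}q^{3} → -\tfrac{5}{12}pq - \tfrac{1}{8}p + \tfrac{3}{2}q^{5} - \tfrac{25}{16}q^{3} + \tfrac{17}{48}q
  leading term pq: subtract (-\tfrac{5}{48})·g_1 from -\tfrac{5}{12}pq - \tfrac{1}{8}p + \tfrac{3}{2}q^{5} - \tfrac{25}{16}q^{3} + \tfrac{17}{48}q → -\tfrac{1}{8}p + \tfrac{3}{2}q^{5} - \tfrac{25}{16}q^{3} + \tfrac{5}{8}q^{2} + \tfrac{17}{48}q - \tfrac{5}{24}
  leading term p: subtract (\tfrac{2}{9})·g_3 from -\tfrac{1}{8}p + \tfrac{3}{2}q^{5} - \tfrac{25}{16}q^{3} + \tfrac{5}{8}q^{2} + \tfrac{17}{48}q - \tfrac{5}{24} → \tfrac{3}{2}q^{5} - \tfrac{17}{16}q^{3} + \tfrac{5}{8}q^{2} + \tfrac{3}{16}q
  leading term q^{5}: subtract (-\tfrac{3}{8}q)·g_4 from \tfrac{3}{2}q^{5} - \tfrac{17}{16}q^{3} + \tfrac{5}{8}q^{2} + \tfrac{3}{16}q → 0
The remainder is 0, so this S-polynomial contributes no new basis element.

S(g_1, g_4) = \tfrac{17}{24}pq^{2} - \tfrac{5}{12}pq - \tfrac{1}{8}p + \tfrac{3}{2}q^{5} - \tfrac{1}{2}q^{3}; remainder on division = 0.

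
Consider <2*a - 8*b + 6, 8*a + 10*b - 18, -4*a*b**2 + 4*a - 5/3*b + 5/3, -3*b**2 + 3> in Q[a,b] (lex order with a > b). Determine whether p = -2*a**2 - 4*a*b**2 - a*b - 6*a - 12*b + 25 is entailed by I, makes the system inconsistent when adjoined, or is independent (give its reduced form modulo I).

First compute the reduced Gröbner basis of I by Buchberger's algorithm.
f_1 = 2*a - 8*b + 6, LT = a.
f_2 = 8*a + 10*b - 18, LT = a.
f_3 = -4*a*b**2 + 4*a - 5/3*b + 5/3, LT = a*b**2.
f_4 = -3*b**2 + 3, LT = b**2.

S(f_1,f_2): lcm = a. S = -21/4*b + 21/4.
  reduce S modulo (f_1, f_2, f_3, f_4):
  remainder -21/4*b + 21/4 ≠ 0; add h_5 = -21/4*b + 21/4 to the basis.

The other S-polynomials (S(f_1,f_3), S(f_1,f_4), S(f_2,f_3), S(f_2,f_4), S(f_3,f_4), S(f_1,h_5), S(f_2,h_5), S(f_3,h_5), S(f_4,h_5)) all reduce to 0 modulo the current basis, so we have a Gröbner basis.
Inter-reduce: drop elements whose leading term is divisible by another's, tail-reduce, and make monic.
Reduced Gröbner basis: {a - 1, b - 1}.
Label its elements g_1 = a - 1, g_2 = b - 1.

Reduce p = -2*a**2 - 4*a*b**2 - a*b - 6*a - 12*b + 25 modulo G:
  leading term a**2: subtract (-2*a)·g_1 from -2*a**2 - 4*a*b**2 - a*b - 6*a - 12*b + 25 → -4*a*b**2 - a*b - 8*a - 12*b + 25
  leading term a*b**2: subtract (-4*b**2)·g_1 from -4*a*b**2 - a*b - 8*a - 12*b + 25 → -a*b - 8*a - 4*b**2 - 12*b + 25
  leading term a*b: subtract (-b)·g_1 from -a*b - 8*a - 4*b**2 - 12*b + 25 → -8*a - 4*b**2 - 13*b + 25
  leading term a: subtract (-8)·g_1 from -8*a - 4*b**2 - 13*b + 25 → -4*b**2 - 13*b + 17
  leading term b**2: subtract (-4*b)·g_2 from -4*b**2 - 13*b + 17 → -17*b + 17
  leading term b: subtract (-17)·g_2 from -17*b + 17 → 0
  normal form = 0.
Since the normal form is 0, p ∈ I.

Ideal membership is decidable via reduction modulo a Gröbner basis.

-2*a**2 - 4*a*b**2 - a*b - 6*a - 12*b + 25 lies in I (it reduces to 0).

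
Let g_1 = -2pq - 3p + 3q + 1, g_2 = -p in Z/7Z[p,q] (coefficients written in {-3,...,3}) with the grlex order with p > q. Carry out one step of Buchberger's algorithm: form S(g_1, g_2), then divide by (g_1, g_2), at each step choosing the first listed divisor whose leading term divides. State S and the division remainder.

S(g_1, g_2) = -2p + 2q + 3; remainder on division = 2q + 3.

lcm(LM(g_1), LM(g_2)) = pq.
S = (lcm/LT(g_1))·g_1 − (lcm/LT(g_2))·g_2 = -2p + 2q + 3.
Reduce S modulo (g_1, g_2) in that order:
  leading term p: subtract (2)·g_2 from -2p + 2q + 3 → 2q + 3
  leading term q: no divisor's leading term divides it; move 2q to the remainder.
  leading term 1: no divisor's leading term divides it; move 3 to the remainder.
The remainder 2q + 3 is nonzero, so it would be added as the next basis element.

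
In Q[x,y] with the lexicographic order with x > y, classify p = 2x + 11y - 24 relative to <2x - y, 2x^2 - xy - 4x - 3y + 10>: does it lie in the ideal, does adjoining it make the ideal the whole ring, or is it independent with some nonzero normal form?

First compute the reduced Gröbner basis of I by Buchberger's algorithm.
f_1 = 2x - y, LT = x.
f_2 = 2x^2 - xy - 4x - 3y + 10, LT = x^2.

S(f_1,f_2): lcm = x^2. S = 2x + 3/2y - 5.
  reduce S modulo (f_1, f_2):
  remainder 5/2y - 5 ≠ 0; add h_3 = 5/2y - 5 to the basis.

The other S-polynomials (S(f_1,h_3), S(f_2,h_3)) all reduce to 0 modulo the current basis, so we have a Gröbner basis.
Inter-reduce: drop elements whose leading term is divisible by another's, tail-reduce, and make monic.
Reduced Gröbner basis: {x - 1, y - 2}.
Label its elements g_1 = x - 1, g_2 = y - 2.

Reduce p = 2x + 11y - 24 modulo G:
  leading term x: subtract (2)·g_1 from 2x + 11y - 24 → 11y - 22
  leading term y: subtract (11)·g_2 from 11y - 22 → 0
  normal form = 0.
Since the normal form is 0, p ∈ I.

2x + 11y - 24 lies in I (it reduces to 0).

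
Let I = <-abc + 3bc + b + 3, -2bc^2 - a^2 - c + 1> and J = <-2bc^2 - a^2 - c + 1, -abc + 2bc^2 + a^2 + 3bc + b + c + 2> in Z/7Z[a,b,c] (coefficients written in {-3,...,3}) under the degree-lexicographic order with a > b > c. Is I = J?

Yes, the ideals are equal.

For a fixed monomial order, each ideal has a unique reduced Gröbner basis; comparing bases decides equality.
Buchberger on the first generating set:
f_1 = -abc + 3bc + b + 3, LT = abc.
f_2 = -2bc^2 - a^2 - c + 1, LT = bc^2.

S(f_1,f_2): lcm = abc^2. S = 3a^3 - 3bc^2 + 3ac - bc - 3a - 3c.
  leading term a^3: no divisor's leading term divides it; move 3a^3 to the remainder.
  leading term bc^2: subtract (-2)·f_2 from -3bc^2 + 3ac - bc - 3a - 3c → -2a^2 + 3ac - bc - 3a + 2c + 2
  leading term a^2: no divisor's leading term divides it; move -2a^2 to the remainder.
  leading term ac: no divisor's leading term divides it; move 3ac to the remainder.
  leading term bc: no divisor's leading term divides it; move -bc to the remainder.
  leading term a: no divisor's leading term divides it; move -3a to the remainder.
  leading term c: no divisor's leading term divides it; move 2c to the remainder.
  leading term 1: no divisor's leading term divides it; move 2 to the remainder.
  remainder 3a^3 - 2a^2 + 3ac - bc - 3a + 2c + 2 ≠ 0; add g_3 = 3a^3 - 2a^2 + 3ac - bc - 3a + 2c + 2 to the basis.

The other S-polynomials (S(f_1,g_3), S(f_2,g_3)) all reduce to 0 modulo the current basis, so we have a Gröbner basis.
Inter-reduce: drop elements whose leading term is divisible by another's, tail-reduce, and make monic.
Reduced Gröbner basis: {a^3 - 3a^2 + ac + 2bc - a + 3c + 3, abc - 3bc - b - 3, bc^2 - 3a^2 - 3c + 3}.

Buchberger on the second generating set:
h_1 = -2bc^2 - a^2 - c + 1, LT = bc^2.
h_2 = -abc + 2bc^2 + a^2 + 3bc + b + c + 2, LT = abc.

S(h_1,h_2): lcm = abc^2. S = 2bc^3 - 3a^3 + a^2c + 3bc^2 - 3ac + bc + c^2 + 3a + 2c.
  leading term bc^3: subtract (-c)·h_1 from 2bc^3 - 3a^3 + a^2c + 3bc^2 - 3ac + bc + c^2 + 3a + 2c → -3a^3 + 3bc^2 - 3ac + bc + 3a + 3c
  leading term a^3: no divisor's leading term divides it; move -3a^3 to the remainder.
  leading term bc^2: subtract (2)·h_1 from 3bc^2 - 3ac + bc + 3a + 3c → 2a^2 - 3ac + bc + 3a - 2c - 2
  leading term a^2: no divisor's leading term divides it; move 2a^2 to the remainder.
  leading term ac: no divisor's leading term divides it; move -3ac to the remainder.
  leading term bc: no divisor's leading term divides it; move bc to the remainder.
  leading term a: no divisor's leading term divides it; move 3a to the remainder.
  leading term c: no divisor's leading term divides it; move -2c to the remainder.
  leading term 1: no divisor's leading term divides it; move -2 to the remainder.
  remainder -3a^3 + 2a^2 - 3ac + bc + 3a - 2c - 2 ≠ 0; add k_3 = -3a^3 + 2a^2 - 3ac + bc + 3a - 2c - 2 to the basis.

The other S-polynomials (S(h_1,k_3), S(h_2,k_3)) all reduce to 0 modulo the current basis, so we have a Gröbner basis.
Inter-reduce: drop elements whose leading term is divisible by another's, tail-reduce, and make monic.
Reduced Gröbner basis: {a^3 - 3a^2 + ac + 2bc - a + 3c + 3, abc - 3bc - b - 3, bc^2 - 3a^2 - 3c + 3}.

Same reduced basis, so the two generating sets span the same ideal.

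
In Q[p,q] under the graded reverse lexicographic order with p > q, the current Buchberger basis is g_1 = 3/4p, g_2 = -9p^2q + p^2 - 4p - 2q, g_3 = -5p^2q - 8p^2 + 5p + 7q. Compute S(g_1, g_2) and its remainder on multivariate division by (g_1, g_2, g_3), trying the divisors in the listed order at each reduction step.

lcm(LM(g_1), LM(g_2)) = p^2q.
S = (lcm/LT(g_1))·g_1 − (lcm/LT(g_2))·g_2 = 1/9p^2 - 4/9p - 2/9q.
Reduce S modulo (g_1, g_2, g_3) in that order:
  leading term p^2: subtract (4/27p)·g_1 from 1/9p^2 - 4/9p - 2/9q → -4/9p - 2/9q
  leading term p: subtract (-16/27)·g_1 from -4/9p - 2/9q → -2/9q
  leading term q: no divisor's leading term divides it; move -2/9q to the remainder.
The remainder -2/9q is nonzero, so it would be added as the next basis element.
This is the inner loop of Buchberger's algorithm — each nonzero remainder becomes a new basis element.

S(g_1, g_2) = 1/9p^2 - 4/9p - 2/9q; remainder on division = -2/9q.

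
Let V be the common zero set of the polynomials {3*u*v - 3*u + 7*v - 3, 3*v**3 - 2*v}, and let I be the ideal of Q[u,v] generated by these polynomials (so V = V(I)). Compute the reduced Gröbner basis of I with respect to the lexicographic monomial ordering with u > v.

f_1 = 3*u*v - 3*u + 7*v - 3, LT = u*v.
f_2 = 3*v**3 - 2*v, LT = v**3.

S(f_1,f_2): lcm = u*v**3. S = -u*v**2 + 2/3*u*v + 7/3*v**3 - v**2.
  reduce S modulo (f_1, f_2):
  remainder -1/3*u + 4/3*v**2 + 4/3*v - 1/3 ≠ 0; add g_3 = -1/3*u + 4/3*v**2 + 4/3*v - 1/3 to the basis.

The other S-polynomials (S(f_1,g_3), S(f_2,g_3)) all reduce to 0 modulo the current basis, so we have a Gröbner basis.
Inter-reduce: drop elements whose leading term is divisible by another's, tail-reduce, and make monic.

G = {u - 4*v**2 - 4*v + 1, v**3 - 2/3*v}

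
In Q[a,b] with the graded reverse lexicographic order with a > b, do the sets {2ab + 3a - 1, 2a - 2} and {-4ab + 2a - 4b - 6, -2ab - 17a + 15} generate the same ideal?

Two ideals are equal iff their reduced Gröbner bases coincide (the reduced basis is unique for a fixed ordering).
Buchberger on the first generating set:
f_1 = 2ab + 3a - 1, LT = ab.
f_2 = 2a - 2, LT = a.

S(f_1,f_2): lcm = ab. S = 3/2a + b - 1/2.
  leading term a: subtract (3/4)·f_2 from 3/2a + b - 1/2 → b + 1
  leading term b: no divisor's leading term divides it; move b to the remainder.
  leading term 1: no divisor's leading term divides it; move 1 to the remainder.
  remainder b + 1 ≠ 0; add g_3 = b + 1 to the basis.

The other S-polynomials (S(f_1,g_3), S(f_2,g_3)) all reduce to 0 modulo the current basis, so we have a Gröbner basis.
Inter-reduce: drop elements whose leading term is divisible by another's, tail-reduce, and make monic.
Reduced Gröbner basis: {a - 1, b + 1}.

Buchberger on the second generating set:
h_1 = -4ab + 2a - 4b - 6, LT = ab.
h_2 = -2ab - 17a + 15, LT = ab.

S(h_1,h_2): lcm = ab. S = -9a + b + 9.
  leading term a: no divisor's leading term divides it; move -9a to the remainder.
  leading term b: no divisor's leading term divides it; move b to the remainder.
  leading term 1: no divisor's leading term divides it; move 9 to the remainder.
  remainder -9a + b + 9 ≠ 0; add k_3 = -9a + b + 9 to the basis.

S(h_1,k_3): lcm = ab. S = 1/9b^2 - 1/2a + 2b + 3/2.
  leading term b^2: no divisor's leading term divides it; move 1/9b^2 to the remainder.
  leading term a: subtract (1/18)·k_3 from -1/2a + 2b + 3/2 → 35/18b + 1
  leading term b: no divisor's leading term divides it; move 35/18b to the remainder.
  leading term 1: no divisor's leading term divides it; move 1 to the remainder.
  remainder 1/9b^2 + 35/18b + 1 ≠ 0; add k_4 = 1/9b^2 + 35/18b + 1 to the basis.

The other S-polynomials (S(h_2,k_3), S(h_1,k_4), S(h_2,k_4), S(k_3,k_4)) all reduce to 0 modulo the current basis, so we have a Gröbner basis.
Inter-reduce: drop elements whose leading term is divisible by another's, tail-reduce, and make monic.
Reduced Gröbner basis: {b^2 + 35/2b + 9, a - 1/9b - 1}.

The bases are distinct; the ideals are different.

No, the ideals differ.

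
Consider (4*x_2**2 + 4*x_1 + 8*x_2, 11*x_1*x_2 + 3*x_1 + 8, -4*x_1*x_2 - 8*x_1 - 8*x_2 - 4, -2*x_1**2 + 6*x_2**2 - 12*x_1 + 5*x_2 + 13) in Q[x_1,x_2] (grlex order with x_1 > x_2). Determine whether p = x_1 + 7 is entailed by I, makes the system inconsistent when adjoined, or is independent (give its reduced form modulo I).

Adjoining x_1 + 7 makes the ideal the whole ring: the system is inconsistent.

First compute the reduced Gröbner basis of I by Buchberger's algorithm.
f_1 = 4*x_2**2 + 4*x_1 + 8*x_2, LT = x_2**2.
f_2 = 11*x_1*x_2 + 3*x_1 + 8, LT = x_1*x_2.
f_3 = -4*x_1*x_2 - 8*x_1 - 8*x_2 - 4, LT = x_1*x_2.
f_4 = -2*x_1**2 + 6*x_2**2 - 12*x_1 + 5*x_2 + 13, LT = x_1**2.

S(f_1,f_2): lcm = x_1*x_2**2. S = x_1**2 + 19/11*x_1*x_2 - 8/11*x_2.
  leading term x_1**2: subtract (-1/2)·f_4 from x_1**2 + 19/11*x_1*x_2 - 8/11*x_2 → 19/11*x_1*x_2 + 3*x_2**2 - 6*x_1 + 39/22*x_2 + 13/2
  leading term x_1*x_2: subtract (19/121)·f_2 from 19/11*x_1*x_2 + 3*x_2**2 - 6*x_1 + 39/22*x_2 + 13/2 → 3*x_2**2 - 783/121*x_1 + 39/22*x_2 + 1269/242
  leading term x_2**2: subtract (3/4)·f_1 from 3*x_2**2 - 783/121*x_1 + 39/22*x_2 + 1269/242 → -1146/121*x_1 - 93/22*x_2 + 1269/242
  leading term x_1: no divisor's leading term divides it; move -1146/121*x_1 to the remainder.
  leading term x_2: no divisor's leading term divides it; move -93/22*x_2 to the remainder.
  leading term 1: no divisor's leading term divides it; move 1269/242 to the remainder.
  remainder -1146/121*x_1 - 93/22*x_2 + 1269/242 ≠ 0; add h_5 = -1146/121*x_1 - 93/22*x_2 + 1269/242 to the basis.

S(f_1,f_3): lcm = x_1*x_2**2. S = x_1**2 - 2*x_2**2 - x_2.
  leading term x_1**2: subtract (-1/2)·f_4 from x_1**2 - 2*x_2**2 - x_2 → x_2**2 - 6*x_1 + 3/2*x_2 + 13/2
  leading term x_2**2: subtract (1/4)·f_1 from x_2**2 - 6*x_1 + 3/2*x_2 + 13/2 → -7*x_1 - 1/2*x_2 + 13/2
  leading term x_1: subtract (847/1146)·h_5 from -7*x_1 - 1/2*x_2 + 13/2 → 2005/764*x_2 + 2005/764
  leading term x_2: no divisor's leading term divides it; move 2005/764*x_2 to the remainder.
  leading term 1: no divisor's leading term divides it; move 2005/764 to the remainder.
  remainder 2005/764*x_2 + 2005/764 ≠ 0; add h_6 = 2005/764*x_2 + 2005/764 to the basis.

The other S-polynomials (S(f_1,f_4), S(f_2,f_3), S(f_2,f_4), S(f_3,f_4), S(f_1,h_5), S(f_2,h_5), S(f_3,h_5), S(f_4,h_5), S(f_1,h_6), S(f_2,h_6), S(f_3,h_6), S(f_4,h_6), S(h_5,h_6)) all reduce to 0 modulo the current basis, so we have a Gröbner basis.
Inter-reduce: drop elements whose leading term is divisible by another's, tail-reduce, and make monic.
Reduced Gröbner basis: {x_1 - 1, x_2 + 1}.
Label its elements g_1 = x_1 - 1, g_2 = x_2 + 1.

Reduce p = x_1 + 7 modulo G:
  leading term x_1: subtract (1)·g_1 from x_1 + 7 → 8
  leading term 1: no divisor's leading term divides it; move 8 to the remainder.
  normal form = 8.
The normal form is nonzero, so p ∉ I. Since p minus its normal form lies in I, I + (p) = I + (r) where r = 8; decide whether this ideal is the whole ring.
Here r = 8 is a nonzero constant, hence a unit: 1 ∈ I + (p), the Gröbner basis of I + (p) is {1}, and the enlarged system has no common solution — adjoining p is inconsistent.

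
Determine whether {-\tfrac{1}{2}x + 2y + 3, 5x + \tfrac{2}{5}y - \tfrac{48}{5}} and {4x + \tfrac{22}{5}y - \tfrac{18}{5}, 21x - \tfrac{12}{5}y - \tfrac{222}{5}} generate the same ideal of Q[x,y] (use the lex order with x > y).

For a fixed monomial order, each ideal has a unique reduced Gröbner basis; comparing bases decides equality.
Buchberger on the first generating set:
f_1 = -\tfrac{1}{2}x + 2y + 3, LT = x.
f_2 = 5x + \tfrac{2}{5}y - \tfrac{48}{5}, LT = x.

S(f_1,f_2): lcm = x. S = -\tfrac{102}{25}y - \tfrac{102}{25}.
  leading term y: no divisor's leading term divides it; move -\tfrac{102}{25}y to the remainder.
  leading term 1: no divisor's leading term divides it; move -\tfrac{102}{25} to the remainder.
  remainder -\tfrac{102}{25}y - \tfrac{102}{25} ≠ 0; add g_3 = -\tfrac{102}{25}y - \tfrac{102}{25} to the basis.

The other S-polynomials (S(f_1,g_3), S(f_2,g_3)) all reduce to 0 modulo the current basis, so we have a Gröbner basis.
Inter-reduce: drop elements whose leading term is divisible by another's, tail-reduce, and make monic.
Reduced Gröbner basis: {x - 2, y + 1}.

Buchberger on the second generating set:
h_1 = 4x + \tfrac{22}{5}y - \tfrac{18}{5}, LT = x.
h_2 = 21x - \tfrac{12}{5}y - \tfrac{222}{5}, LT = x.

S(h_1,h_2): lcm = x. S = \tfrac{17}{14}y + \tfrac{17}{14}.
  leading term y: no divisor's leading term divides it; move \tfrac{17}{14}y to the remainder.
  leading term 1: no divisor's leading term divides it; move \tfrac{17}{14} to the remainder.
  remainder \tfrac{17}{14}y + \tfrac{17}{14} ≠ 0; add k_3 = \tfrac{17}{14}y + \tfrac{17}{14} to the basis.

The other S-polynomials (S(h_1,k_3), S(h_2,k_3)) all reduce to 0 modulo the current basis, so we have a Gröbner basis.
Inter-reduce: drop elements whose leading term is divisible by another's, tail-reduce, and make monic.
Reduced Gröbner basis: {x - 2, y + 1}.

These coincide, so the ideals are equal.

Yes, the ideals are equal.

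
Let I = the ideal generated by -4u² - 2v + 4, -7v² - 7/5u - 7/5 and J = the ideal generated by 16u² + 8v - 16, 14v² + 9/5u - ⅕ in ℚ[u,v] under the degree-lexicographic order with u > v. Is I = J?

Equality of ideals is decidable: compute both reduced Gröbner bases (unique for the ordering) and check whether they agree.
Buchberger on the first generating set:
f_1 = -4u² - 2v + 4, LT = u².
f_2 = -7v² - 7/5u - 7/5, LT = v².

The S-polynomials (S(f_1,f_2)) all reduce to 0 modulo the current basis, so we have a Gröbner basis.
Inter-reduce: drop elements whose leading term is divisible by another's, tail-reduce, and make monic.
Reduced Gröbner basis: {u² + ½v - 1, v² + ⅕u + ⅕}.

Buchberger on the second generating set:
h_1 = 16u² + 8v - 16, LT = u².
h_2 = 14v² + 9/5u - ⅕, LT = v².

The S-polynomials (S(h_1,h_2)) all reduce to 0 modulo the current basis, so we have a Gröbner basis.
Inter-reduce: drop elements whose leading term is divisible by another's, tail-reduce, and make monic.
Reduced Gröbner basis: {u² + ½v - 1, v² + 9/70u - 1/70}.

These differ, so the ideals are not equal.

No, the ideals differ.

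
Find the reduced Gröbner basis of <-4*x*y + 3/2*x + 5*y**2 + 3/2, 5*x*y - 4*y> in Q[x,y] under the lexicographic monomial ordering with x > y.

G = {x + 10/3*y**2 - 32/15*y + 1, y**3 - 16/25*y**2 + 27/50*y}

The reduced Gröbner basis is the canonical form of the ideal for this ordering.

f_1 = -4*x*y + 3/2*x + 5*y**2 + 3/2, LT = x*y.
f_2 = 5*x*y - 4*y, LT = x*y.

S(f_1,f_2): lcm = x*y. S = -3/8*x - 5/4*y**2 + 4/5*y - 3/8.
  leading term x: no divisor's leading term divides it; move -3/8*x to the remainder.
  leading term y**2: no divisor's leading term divides it; move -5/4*y**2 to the remainder.
  leading term y: no divisor's leading term divides it; move 4/5*y to the remainder.
  leading term 1: no divisor's leading term divides it; move -3/8 to the remainder.
  remainder -3/8*x - 5/4*y**2 + 4/5*y - 3/8 ≠ 0; add g_3 = -3/8*x - 5/4*y**2 + 4/5*y - 3/8 to the basis.

S(f_1,g_3): lcm = x*y. S = -3/8*x - 10/3*y**3 + 53/60*y**2 - y - 3/8.
  leading term x: subtract (1)·g_3 from -3/8*x - 10/3*y**3 + 53/60*y**2 - y - 3/8 → -10/3*y**3 + 32/15*y**2 - 9/5*y
  leading term y**3: no divisor's leading term divides it; move -10/3*y**3 to the remainder.
  leading term y**2: no divisor's leading term divides it; move 32/15*y**2 to the remainder.
  leading term y: no divisor's leading term divides it; move -9/5*y to the remainder.
  remainder -10/3*y**3 + 32/15*y**2 - 9/5*y ≠ 0; add g_4 = -10/3*y**3 + 32/15*y**2 - 9/5*y to the basis.

The other S-polynomials (S(f_2,g_3), S(f_1,g_4), S(f_2,g_4), S(g_3,g_4)) all reduce to 0 modulo the current basis, so we have a Gröbner basis.
Inter-reduce: drop elements whose leading term is divisible by another's, tail-reduce, and make monic.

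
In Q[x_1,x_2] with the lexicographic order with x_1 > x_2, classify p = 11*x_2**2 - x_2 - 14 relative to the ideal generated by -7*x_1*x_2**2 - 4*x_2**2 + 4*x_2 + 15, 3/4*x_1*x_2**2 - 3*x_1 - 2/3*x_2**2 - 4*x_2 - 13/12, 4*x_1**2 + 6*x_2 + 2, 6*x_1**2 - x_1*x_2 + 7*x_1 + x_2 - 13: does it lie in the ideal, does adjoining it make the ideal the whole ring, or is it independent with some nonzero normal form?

First compute the reduced Gröbner basis of I by Buchberger's algorithm.
f_1 = -7*x_1*x_2**2 - 4*x_2**2 + 4*x_2 + 15, LT = x_1*x_2**2.
f_2 = 3/4*x_1*x_2**2 - 3*x_1 - 2/3*x_2**2 - 4*x_2 - 13/12, LT = x_1*x_2**2.
f_3 = 4*x_1**2 + 6*x_2 + 2, LT = x_1**2.
f_4 = 6*x_1**2 - x_1*x_2 + 7*x_1 + x_2 - 13, LT = x_1**2.

S(f_1,f_2): lcm = x_1*x_2**2. S = 4*x_1 + 92/63*x_2**2 + 100/21*x_2 - 44/63.
  reduce S modulo (f_1, f_2, f_3, f_4):
  remainder 4*x_1 + 92/63*x_2**2 + 100/21*x_2 - 44/63 ≠ 0; add h_5 = 4*x_1 + 92/63*x_2**2 + 100/21*x_2 - 44/63 to the basis.

S(f_1,f_3): lcm = x_1**2*x_2**2. S = 4/7*x_1*x_2**2 - 4/7*x_1*x_2 - 15/7*x_1 - 3/2*x_2**3 - 1/2*x_2**2.
  reduce S modulo (f_1, f_2, f_3, f_4, h_5):
  remainder -1139/882*x_2**3 + 187/294*x_2**2 + 25/9*x_2 + 125/147 ≠ 0; add h_6 = -1139/882*x_2**3 + 187/294*x_2**2 + 25/9*x_2 + 125/147 to the basis.

S(f_1,f_4): lcm = x_1**2*x_2**2. S = 1/6*x_1*x_2**3 - 25/42*x_1*x_2**2 - 4/7*x_1*x_2 - 15/7*x_1 - 1/6*x_2**3 + 13/6*x_2**2.
  reduce S modulo (f_1, f_2, f_3, f_4, h_5, h_6):
  remainder 1894/469*x_2**2 + 37531/15946*x_2 - 26865/15946 ≠ 0; add h_7 = 1894/469*x_2**2 + 37531/15946*x_2 - 26865/15946 to the basis.

S(f_2,f_3): lcm = x_1**2*x_2**2. S = -4*x_1**2 - 8/9*x_1*x_2**2 - 16/3*x_1*x_2 - 13/9*x_1 - 3/2*x_2**3 - 1/2*x_2**2.
  reduce S modulo (f_1, f_2, f_3, f_4, h_5, h_6, h_7):
  remainder 4044277/1304019*x_2 + 4044277/1304019 ≠ 0; add h_8 = 4044277/1304019*x_2 + 4044277/1304019 to the basis.

The other S-polynomials (S(f_2,f_4), S(f_3,f_4), S(f_1,h_5), S(f_2,h_5), S(f_3,h_5), S(f_4,h_5), S(f_1,h_6), S(f_2,h_6), S(f_3,h_6), S(f_4,h_6), S(h_5,h_6), S(f_1,h_7), S(f_2,h_7), S(f_3,h_7), S(f_4,h_7), S(h_5,h_7), S(h_6,h_7), S(f_1,h_8), S(f_2,h_8), S(f_3,h_8), S(f_4,h_8), S(h_5,h_8), S(h_6,h_8), S(h_7,h_8)) all reduce to 0 modulo the current basis, so we have a Gröbner basis.
Inter-reduce: drop elements whose leading term is divisible by another's, tail-reduce, and make monic.
Reduced Gröbner basis: {x_1 - 1, x_2 + 1}.
Label its elements g_1 = x_1 - 1, g_2 = x_2 + 1.

Reduce p = 11*x_2**2 - x_2 - 14 modulo G:
  leading term x_2**2: subtract (11*x_2)·g_2 from 11*x_2**2 - x_2 - 14 → -12*x_2 - 14
  leading term x_2: subtract (-12)·g_2 from -12*x_2 - 14 → -2
  leading term 1: no divisor's leading term divides it; move -2 to the remainder.
  normal form = -2.
The normal form is nonzero, so p ∉ I. Since p minus its normal form lies in I, I + (p) = I + (r) where r = -2; decide whether this ideal is the whole ring.
Here r = -2 is a nonzero constant, hence a unit: 1 ∈ I + (p), the Gröbner basis of I + (p) is {1}, and the enlarged system has no common solution — adjoining p is inconsistent.

Adjoining 11*x_2**2 - x_2 - 14 makes the ideal the whole ring: the system is inconsistent.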